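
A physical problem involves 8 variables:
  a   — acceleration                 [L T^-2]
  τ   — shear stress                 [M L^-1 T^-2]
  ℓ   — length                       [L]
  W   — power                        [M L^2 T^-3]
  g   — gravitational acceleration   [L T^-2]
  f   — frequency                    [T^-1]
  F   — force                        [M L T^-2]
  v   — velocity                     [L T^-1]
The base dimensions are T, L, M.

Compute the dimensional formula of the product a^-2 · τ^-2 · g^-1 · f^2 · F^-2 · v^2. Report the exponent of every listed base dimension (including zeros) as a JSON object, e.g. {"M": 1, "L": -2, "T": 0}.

Dimensional matrix (T×L×M by a×τ×ℓ×W×g×f×F×v):
  T: [-2 -2  0 -3 -2 -1 -2 -1]
  L: [ 1 -1  1  2  1  0  1  1]
  M: [ 0  1  0  1  0  0  1  0]
  [T]: (-2)·-2+(-2)·-2+(-1)·-2+(2)·-1+(-2)·-2+(2)·-1 = 10
  [L]: (-2)·1+(-2)·-1+(-1)·1+(2)·0+(-2)·1+(2)·1 = -1
  [M]: (-2)·0+(-2)·1+(-1)·0+(2)·0+(-2)·1+(2)·0 = -4
⇒ T^10 L^-1 M^-4

{"T": 10, "L": -1, "M": -4}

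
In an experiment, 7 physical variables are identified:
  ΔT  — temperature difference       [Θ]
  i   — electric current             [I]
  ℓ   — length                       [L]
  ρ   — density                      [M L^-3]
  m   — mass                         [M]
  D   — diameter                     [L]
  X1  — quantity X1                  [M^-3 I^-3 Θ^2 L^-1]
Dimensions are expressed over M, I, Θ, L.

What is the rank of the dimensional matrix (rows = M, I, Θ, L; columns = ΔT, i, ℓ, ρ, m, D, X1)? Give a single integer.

4

Dimensional matrix (M×I×Θ×L by ΔT×i×ℓ×ρ×m×D×X1):
  M: [ 0  0  0  1  1  0 -3]
  I: [ 0  1  0  0  0  0 -3]
  Θ: [ 1  0  0  0  0  0  2]
  L: [ 0  0  1 -3  0  1 -1]
RREF → pivots at {ΔT,i,ℓ,ρ} ⇒ r = 4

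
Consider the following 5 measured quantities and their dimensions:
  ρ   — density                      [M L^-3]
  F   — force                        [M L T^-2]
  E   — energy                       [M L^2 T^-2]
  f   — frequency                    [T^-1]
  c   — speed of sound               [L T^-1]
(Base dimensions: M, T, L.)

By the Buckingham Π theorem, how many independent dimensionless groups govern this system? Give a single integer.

2

Write exponents as rows M,T,L / cols ρ,F,E,f,c:
  M: [ 1  1  1  0  0]
  T: [ 0 -2 -2 -1 -1]
  L: [-3  1  2  0  1]
Row reduction gives pivot columns ρ,F,E; rank = 3
n=5, r=3 ⇒ 2 dimensionless groups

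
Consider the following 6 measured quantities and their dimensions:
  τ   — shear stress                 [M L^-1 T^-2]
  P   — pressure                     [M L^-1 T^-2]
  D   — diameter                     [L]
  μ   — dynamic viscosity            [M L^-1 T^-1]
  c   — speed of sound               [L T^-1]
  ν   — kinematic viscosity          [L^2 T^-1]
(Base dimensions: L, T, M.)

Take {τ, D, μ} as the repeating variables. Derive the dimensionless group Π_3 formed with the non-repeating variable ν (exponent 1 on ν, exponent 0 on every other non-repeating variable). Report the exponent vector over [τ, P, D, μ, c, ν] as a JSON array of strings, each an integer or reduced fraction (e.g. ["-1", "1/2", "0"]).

Write exponents as rows L,T,M / cols τ,P,D,μ,c,ν:
  L: [-1 -1  1 -1  1  2]
  T: [-2 -2  0 -1 -1 -1]
  M: [ 1  1  0  1  0  0]
Row reduction gives pivot columns τ,D,μ; rank = 3
Pivot set = {τ,D,μ}, free = {P,c,ν}
RREF:
  r0: [   1    1    0    0    1    1]
  r1: [   0    0    1    0    1    2]
  r2: [   0    0    0    1   -1   -1]
Fix exponent of ν at 1, P at 0, c at 0; solve each RREF row for its pivot's exponent:
  r0: exp(τ) + (1)·1 = 0 ⇒ exp(τ) = -1
  r1: exp(D) + (2)·1 = 0 ⇒ exp(D) = -2
  r2: exp(μ) + (-1)·1 = 0 ⇒ exp(μ) = 1
Π_3 = τ^-1 · D^-2 · μ · ν

["-1", "0", "-2", "1", "0", "1"]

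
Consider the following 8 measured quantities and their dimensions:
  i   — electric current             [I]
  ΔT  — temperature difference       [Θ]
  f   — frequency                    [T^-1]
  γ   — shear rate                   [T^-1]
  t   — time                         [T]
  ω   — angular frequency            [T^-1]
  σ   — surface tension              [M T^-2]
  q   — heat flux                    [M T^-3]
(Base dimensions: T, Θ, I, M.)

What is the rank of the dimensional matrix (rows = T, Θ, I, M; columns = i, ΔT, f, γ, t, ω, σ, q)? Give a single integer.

Dimensional matrix (T×Θ×I×M by i×ΔT×f×γ×t×ω×σ×q):
  T: [ 0  0 -1 -1  1 -1 -2 -3]
  Θ: [ 0  1  0  0  0  0  0  0]
  I: [ 1  0  0  0  0  0  0  0]
  M: [ 0  0  0  0  0  0  1  1]
RREF → pivots at {i,ΔT,f,σ} ⇒ r = 4

4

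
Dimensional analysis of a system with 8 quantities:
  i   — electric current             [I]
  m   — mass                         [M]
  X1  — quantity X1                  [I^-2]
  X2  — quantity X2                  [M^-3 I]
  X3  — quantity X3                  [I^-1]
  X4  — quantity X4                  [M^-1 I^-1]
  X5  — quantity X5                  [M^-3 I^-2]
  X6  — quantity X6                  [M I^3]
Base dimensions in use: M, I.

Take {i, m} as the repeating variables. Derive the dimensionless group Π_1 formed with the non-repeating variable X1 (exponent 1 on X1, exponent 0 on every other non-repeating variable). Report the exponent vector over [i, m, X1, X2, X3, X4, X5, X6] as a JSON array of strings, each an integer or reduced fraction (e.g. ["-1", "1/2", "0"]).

Dimensional matrix (M×I by i×m×X1×X2×X3×X4×X5×X6):
  M: [ 0  1  0 -3  0 -1 -3  1]
  I: [ 1  0 -2  1 -1 -1 -2  3]
Echelon form has 2 nonzero rows (pivots: i,m)
Repeat: i,m; free: X1,X2,X3,X4,X5,X6
RREF:
  r0: [   1    0   -2    1   -1   -1   -2    3]
  r1: [   0    1    0   -3    0   -1   -3    1]
Fix exponent of X1 at 1, X2 at 0, X3 at 0, X4 at 0, X5 at 0, X6 at 0; solve each RREF row for its pivot's exponent:
  r0: exp(i) + (-2)·1 = 0 ⇒ exp(i) = 2
  r1: exp(m) + (0)·1 = 0 ⇒ exp(m) = 0
Π_1 = i^2 · X1

["2", "0", "1", "0", "0", "0", "0", "0"]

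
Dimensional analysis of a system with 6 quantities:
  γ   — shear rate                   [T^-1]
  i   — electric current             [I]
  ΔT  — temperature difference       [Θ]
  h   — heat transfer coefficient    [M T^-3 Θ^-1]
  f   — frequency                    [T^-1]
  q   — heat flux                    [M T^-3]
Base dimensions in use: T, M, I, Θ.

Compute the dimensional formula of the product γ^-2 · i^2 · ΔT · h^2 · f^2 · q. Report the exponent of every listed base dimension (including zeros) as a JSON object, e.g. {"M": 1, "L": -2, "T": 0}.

Exponent matrix [T,M,I,Θ] × [γ,i,ΔT,h,f,q]:
  T: [-1  0  0 -3 -1 -3]
  M: [ 0  0  0  1  0  1]
  I: [ 0  1  0  0  0  0]
  Θ: [ 0  0  1 -1  0  0]
  [T]: (-2)·-1+(2)·0+(1)·0+(2)·-3+(2)·-1+(1)·-3 = -9
  [M]: (-2)·0+(2)·0+(1)·0+(2)·1+(2)·0+(1)·1 = 3
  [I]: (-2)·0+(2)·1+(1)·0+(2)·0+(2)·0+(1)·0 = 2
  [Θ]: (-2)·0+(2)·0+(1)·1+(2)·-1+(2)·0+(1)·0 = -1
⇒ T^-9 M^3 I^2 Θ^-1

{"T": -9, "M": 3, "I": 2, "Θ": -1}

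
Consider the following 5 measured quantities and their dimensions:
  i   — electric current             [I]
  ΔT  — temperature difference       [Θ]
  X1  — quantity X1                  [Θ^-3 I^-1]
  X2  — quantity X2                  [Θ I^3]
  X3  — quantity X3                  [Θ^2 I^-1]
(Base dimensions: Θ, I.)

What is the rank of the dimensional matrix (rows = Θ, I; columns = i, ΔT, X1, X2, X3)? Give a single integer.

2

Dimensional matrix (Θ×I by i×ΔT×X1×X2×X3):
  Θ: [ 0  1 -3  1  2]
  I: [ 1  0 -1  3 -1]
Row reduction gives pivot columns i,ΔT; rank = 2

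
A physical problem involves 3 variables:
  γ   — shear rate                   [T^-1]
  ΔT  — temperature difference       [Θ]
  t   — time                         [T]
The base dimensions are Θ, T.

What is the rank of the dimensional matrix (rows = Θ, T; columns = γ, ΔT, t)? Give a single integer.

Write exponents as rows Θ,T / cols γ,ΔT,t:
  Θ: [ 0  1  0]
  T: [-1  0  1]
Row reduction gives pivot columns γ,ΔT; rank = 2

2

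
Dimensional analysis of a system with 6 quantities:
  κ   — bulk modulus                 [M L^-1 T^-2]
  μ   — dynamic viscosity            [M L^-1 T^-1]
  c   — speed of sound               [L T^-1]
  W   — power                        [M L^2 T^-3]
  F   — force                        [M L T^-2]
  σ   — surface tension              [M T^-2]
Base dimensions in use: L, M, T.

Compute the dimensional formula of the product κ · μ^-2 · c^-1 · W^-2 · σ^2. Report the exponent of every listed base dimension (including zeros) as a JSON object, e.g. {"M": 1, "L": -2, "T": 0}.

{"L": -4, "M": -1, "T": 3}

Write exponents as rows L,M,T / cols κ,μ,c,W,F,σ:
  L: [-1 -1  1  2  1  0]
  M: [ 1  1  0  1  1  1]
  T: [-2 -1 -1 -3 -2 -2]
  [L]: (1)·-1+(-2)·-1+(-1)·1+(-2)·2+(2)·0 = -4
  [M]: (1)·1+(-2)·1+(-1)·0+(-2)·1+(2)·1 = -1
  [T]: (1)·-2+(-2)·-1+(-1)·-1+(-2)·-3+(2)·-2 = 3
⇒ L^-4 M^-1 T^3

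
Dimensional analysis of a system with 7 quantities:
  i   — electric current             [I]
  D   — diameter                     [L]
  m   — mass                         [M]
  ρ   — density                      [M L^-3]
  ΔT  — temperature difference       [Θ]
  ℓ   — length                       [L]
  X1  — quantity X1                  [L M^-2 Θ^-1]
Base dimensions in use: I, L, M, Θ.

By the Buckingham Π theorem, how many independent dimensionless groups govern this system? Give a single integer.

Dimensional matrix (I×L×M×Θ by i×D×m×ρ×ΔT×ℓ×X1):
  I: [ 1  0  0  0  0  0  0]
  L: [ 0  1  0 -3  0  1  1]
  M: [ 0  0  1  1  0  0 -2]
  Θ: [ 0  0  0  0  1  0 -1]
Row reduction gives pivot columns i,D,m,ΔT; rank = 4
Π count = n − r = 7 − 4 = 3

3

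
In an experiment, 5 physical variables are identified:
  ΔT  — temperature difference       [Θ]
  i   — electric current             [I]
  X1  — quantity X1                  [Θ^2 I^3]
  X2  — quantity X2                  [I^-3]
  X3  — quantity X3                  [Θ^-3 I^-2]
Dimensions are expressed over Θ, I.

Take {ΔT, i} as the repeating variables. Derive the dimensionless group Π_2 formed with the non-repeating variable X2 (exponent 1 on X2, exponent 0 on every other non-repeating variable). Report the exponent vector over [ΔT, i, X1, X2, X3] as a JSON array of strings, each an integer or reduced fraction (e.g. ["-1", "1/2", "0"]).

["0", "3", "0", "1", "0"]

Exponent matrix [Θ,I] × [ΔT,i,X1,X2,X3]:
  Θ: [ 1  0  2  0 -3]
  I: [ 0  1  3 -3 -2]
Row reduction gives pivot columns ΔT,i; rank = 2
Pivot set = {ΔT,i}, free = {X1,X2,X3}
RREF:
  r0: [   1    0    2    0   -3]
  r1: [   0    1    3   -3   -2]
Fix exponent of X2 at 1, X1 at 0, X3 at 0; solve each RREF row for its pivot's exponent:
  r0: exp(ΔT) + (0)·1 = 0 ⇒ exp(ΔT) = 0
  r1: exp(i) + (-3)·1 = 0 ⇒ exp(i) = 3
Π_2 = i^3 · X2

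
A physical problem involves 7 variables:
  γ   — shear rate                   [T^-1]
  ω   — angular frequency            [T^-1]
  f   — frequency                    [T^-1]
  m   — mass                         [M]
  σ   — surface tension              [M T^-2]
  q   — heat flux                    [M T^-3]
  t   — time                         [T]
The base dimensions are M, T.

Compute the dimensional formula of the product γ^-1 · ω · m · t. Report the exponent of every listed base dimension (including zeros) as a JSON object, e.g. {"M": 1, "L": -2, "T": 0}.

{"M": 1, "T": 1}

Exponent matrix [M,T] × [γ,ω,f,m,σ,q,t]:
  M: [ 0  0  0  1  1  1  0]
  T: [-1 -1 -1  0 -2 -3  1]
  [M]: (-1)·0+(1)·0+(1)·1+(1)·0 = 1
  [T]: (-1)·-1+(1)·-1+(1)·0+(1)·1 = 1
⇒ M T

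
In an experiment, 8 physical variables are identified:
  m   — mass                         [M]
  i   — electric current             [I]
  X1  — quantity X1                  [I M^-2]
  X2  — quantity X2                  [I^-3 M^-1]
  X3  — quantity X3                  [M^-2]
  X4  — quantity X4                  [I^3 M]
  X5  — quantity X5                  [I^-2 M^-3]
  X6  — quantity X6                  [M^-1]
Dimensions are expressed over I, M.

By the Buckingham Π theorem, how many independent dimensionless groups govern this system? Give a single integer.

6

Write exponents as rows I,M / cols m,i,X1,X2,X3,X4,X5,X6:
  I: [ 0  1  1 -3  0  3 -2  0]
  M: [ 1  0 -2 -1 -2  1 -3 -1]
Echelon form has 2 nonzero rows (pivots: m,i)
Π count = n − r = 8 − 2 = 6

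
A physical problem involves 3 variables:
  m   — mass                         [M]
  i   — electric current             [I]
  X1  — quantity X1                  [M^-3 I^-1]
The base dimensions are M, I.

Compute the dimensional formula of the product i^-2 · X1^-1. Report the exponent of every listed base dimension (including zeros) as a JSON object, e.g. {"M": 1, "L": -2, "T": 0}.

Exponent matrix [M,I] × [m,i,X1]:
  M: [ 1  0 -3]
  I: [ 0  1 -1]
  [M]: (-2)·0+(-1)·-3 = 3
  [I]: (-2)·1+(-1)·-1 = -1
⇒ M^3 I^-1

{"M": 3, "I": -1}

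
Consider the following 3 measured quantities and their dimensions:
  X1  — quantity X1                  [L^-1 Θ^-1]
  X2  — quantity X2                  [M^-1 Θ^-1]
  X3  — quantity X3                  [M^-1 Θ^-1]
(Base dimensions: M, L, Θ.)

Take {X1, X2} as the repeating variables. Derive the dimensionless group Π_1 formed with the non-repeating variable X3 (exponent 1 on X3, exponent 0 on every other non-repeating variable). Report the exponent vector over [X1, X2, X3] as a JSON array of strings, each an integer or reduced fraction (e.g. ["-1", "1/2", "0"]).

Dimensional matrix (M×L×Θ by X1×X2×X3):
  M: [ 0 -1 -1]
  L: [-1  0  0]
  Θ: [-1 -1 -1]
RREF → pivots at {X1,X2} ⇒ r = 2
Repeat: X1,X2; free: X3
RREF:
  r0: [   1    0    0]
  r1: [   0    1    1]
  r2: [   0    0    0]
Fix exponent of X3 at 1; solve each RREF row for its pivot's exponent:
  r0: exp(X1) + (0)·1 = 0 ⇒ exp(X1) = 0
  r1: exp(X2) + (1)·1 = 0 ⇒ exp(X2) = -1
Π_1 = X2^-1 · X3

["0", "-1", "1"]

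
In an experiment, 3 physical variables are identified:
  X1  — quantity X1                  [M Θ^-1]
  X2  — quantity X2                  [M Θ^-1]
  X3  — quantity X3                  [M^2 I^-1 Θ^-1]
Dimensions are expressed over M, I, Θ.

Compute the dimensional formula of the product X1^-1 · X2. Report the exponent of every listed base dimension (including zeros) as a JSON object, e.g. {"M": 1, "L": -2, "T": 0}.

Write exponents as rows M,I,Θ / cols X1,X2,X3:
  M: [ 1  1  2]
  I: [ 0  0 -1]
  Θ: [-1 -1 -1]
  [M]: (-1)·1+(1)·1 = 0
  [I]: (-1)·0+(1)·0 = 0
  [Θ]: (-1)·-1+(1)·-1 = 0
⇒ 1 (dimensionless)

{"M": 0, "I": 0, "Θ": 0}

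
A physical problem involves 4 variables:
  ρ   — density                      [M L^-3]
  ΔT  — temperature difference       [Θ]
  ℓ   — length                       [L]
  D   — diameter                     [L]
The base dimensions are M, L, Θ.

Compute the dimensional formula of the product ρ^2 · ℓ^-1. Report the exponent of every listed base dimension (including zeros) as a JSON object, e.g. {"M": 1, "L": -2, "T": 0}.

{"M": 2, "L": -7, "Θ": 0}

Exponent matrix [M,L,Θ] × [ρ,ΔT,ℓ,D]:
  M: [ 1  0  0  0]
  L: [-3  0  1  1]
  Θ: [ 0  1  0  0]
  [M]: (2)·1+(-1)·0 = 2
  [L]: (2)·-3+(-1)·1 = -7
  [Θ]: (2)·0+(-1)·0 = 0
⇒ M^2 L^-7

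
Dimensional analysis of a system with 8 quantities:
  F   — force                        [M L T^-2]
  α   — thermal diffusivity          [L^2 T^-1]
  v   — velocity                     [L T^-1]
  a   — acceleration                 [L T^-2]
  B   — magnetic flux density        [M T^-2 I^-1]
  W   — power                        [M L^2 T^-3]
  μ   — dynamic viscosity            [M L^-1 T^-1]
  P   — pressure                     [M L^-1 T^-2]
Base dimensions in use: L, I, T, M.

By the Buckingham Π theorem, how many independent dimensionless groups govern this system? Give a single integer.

4

Exponent matrix [L,I,T,M] × [F,α,v,a,B,W,μ,P]:
  L: [ 1  2  1  1  0  2 -1 -1]
  I: [ 0  0  0  0 -1  0  0  0]
  T: [-2 -1 -1 -2 -2 -3 -1 -2]
  M: [ 1  0  0  0  1  1  1  1]
RREF → pivots at {F,α,v,B} ⇒ r = 4
Π count = n − r = 8 − 4 = 4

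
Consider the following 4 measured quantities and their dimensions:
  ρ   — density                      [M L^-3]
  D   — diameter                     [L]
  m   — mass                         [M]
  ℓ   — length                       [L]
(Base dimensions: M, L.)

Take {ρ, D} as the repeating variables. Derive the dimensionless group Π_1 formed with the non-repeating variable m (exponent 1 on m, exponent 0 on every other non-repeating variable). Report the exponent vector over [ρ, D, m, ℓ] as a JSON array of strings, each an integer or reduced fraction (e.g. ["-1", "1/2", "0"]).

Write exponents as rows M,L / cols ρ,D,m,ℓ:
  M: [ 1  0  1  0]
  L: [-3  1  0  1]
RREF → pivots at {ρ,D} ⇒ r = 2
Pivot set = {ρ,D}, free = {m,ℓ}
RREF:
  r0: [   1    0    1    0]
  r1: [   0    1    3    1]
Fix exponent of m at 1, ℓ at 0; solve each RREF row for its pivot's exponent:
  r0: exp(ρ) + (1)·1 = 0 ⇒ exp(ρ) = -1
  r1: exp(D) + (3)·1 = 0 ⇒ exp(D) = -3
Π_1 = ρ^-1 · D^-3 · m

["-1", "-3", "1", "0"]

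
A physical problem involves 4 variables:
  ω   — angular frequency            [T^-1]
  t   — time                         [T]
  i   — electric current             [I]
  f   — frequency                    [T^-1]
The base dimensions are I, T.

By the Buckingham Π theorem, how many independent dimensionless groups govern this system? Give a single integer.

2

Exponent matrix [I,T] × [ω,t,i,f]:
  I: [ 0  0  1  0]
  T: [-1  1  0 -1]
Echelon form has 2 nonzero rows (pivots: ω,i)
n=4, r=2 ⇒ 2 dimensionless groups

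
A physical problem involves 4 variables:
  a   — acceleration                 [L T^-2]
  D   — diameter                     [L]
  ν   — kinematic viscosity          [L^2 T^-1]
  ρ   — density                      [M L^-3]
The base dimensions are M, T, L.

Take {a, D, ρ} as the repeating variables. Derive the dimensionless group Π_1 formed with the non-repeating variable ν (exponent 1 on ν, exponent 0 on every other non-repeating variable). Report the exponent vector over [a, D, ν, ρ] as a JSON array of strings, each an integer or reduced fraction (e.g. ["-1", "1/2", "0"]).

["-1/2", "-3/2", "1", "0"]

Dimensional matrix (M×T×L by a×D×ν×ρ):
  M: [ 0  0  0  1]
  T: [-2  0 -1  0]
  L: [ 1  1  2 -3]
Echelon form has 3 nonzero rows (pivots: a,D,ρ)
Pivot set = {a,D,ρ}, free = {ν}
RREF:
  r0: [   1    0  1/2    0]
  r1: [   0    1  3/2    0]
  r2: [   0    0    0    1]
Fix exponent of ν at 1; solve each RREF row for its pivot's exponent:
  r0: exp(a) + (1/2)·1 = 0 ⇒ exp(a) = -1/2
  r1: exp(D) + (3/2)·1 = 0 ⇒ exp(D) = -3/2
  r2: exp(ρ) + (0)·1 = 0 ⇒ exp(ρ) = 0
Π_1 = a^(-1/2) · D^(-3/2) · ν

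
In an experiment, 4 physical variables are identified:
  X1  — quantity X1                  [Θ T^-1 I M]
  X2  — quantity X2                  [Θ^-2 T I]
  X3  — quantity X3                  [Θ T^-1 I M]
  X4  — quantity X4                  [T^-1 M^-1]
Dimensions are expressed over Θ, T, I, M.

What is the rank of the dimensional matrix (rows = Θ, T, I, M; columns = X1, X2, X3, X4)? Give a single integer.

Write exponents as rows Θ,T,I,M / cols X1,X2,X3,X4:
  Θ: [ 1 -2  1  0]
  T: [-1  1 -1 -1]
  I: [ 1  1  1  0]
  M: [ 1  0  1 -1]
Row reduction gives pivot columns X1,X2,X4; rank = 3

3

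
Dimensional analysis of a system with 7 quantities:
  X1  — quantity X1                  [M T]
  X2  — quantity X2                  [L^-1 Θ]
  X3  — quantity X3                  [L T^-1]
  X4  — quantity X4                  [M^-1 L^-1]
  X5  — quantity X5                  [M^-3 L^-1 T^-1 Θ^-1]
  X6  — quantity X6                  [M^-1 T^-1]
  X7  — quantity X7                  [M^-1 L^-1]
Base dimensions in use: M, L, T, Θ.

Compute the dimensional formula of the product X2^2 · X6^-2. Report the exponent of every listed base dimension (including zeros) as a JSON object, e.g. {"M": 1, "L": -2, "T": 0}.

Dimensional matrix (M×L×T×Θ by X1×X2×X3×X4×X5×X6×X7):
  M: [ 1  0  0 -1 -3 -1 -1]
  L: [ 0 -1  1 -1 -1  0 -1]
  T: [ 1  0 -1  0 -1 -1  0]
  Θ: [ 0  1  0  0 -1  0  0]
  [M]: (2)·0+(-2)·-1 = 2
  [L]: (2)·-1+(-2)·0 = -2
  [T]: (2)·0+(-2)·-1 = 2
  [Θ]: (2)·1+(-2)·0 = 2
⇒ M^2 L^-2 T^2 Θ^2

{"M": 2, "L": -2, "T": 2, "Θ": 2}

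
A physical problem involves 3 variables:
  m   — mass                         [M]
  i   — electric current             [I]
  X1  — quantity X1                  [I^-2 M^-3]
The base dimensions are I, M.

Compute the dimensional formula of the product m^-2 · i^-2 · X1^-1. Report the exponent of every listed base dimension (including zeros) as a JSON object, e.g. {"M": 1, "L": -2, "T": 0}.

{"I": 0, "M": 1}

Exponent matrix [I,M] × [m,i,X1]:
  I: [ 0  1 -2]
  M: [ 1  0 -3]
  [I]: (-2)·0+(-2)·1+(-1)·-2 = 0
  [M]: (-2)·1+(-2)·0+(-1)·-3 = 1
⇒ M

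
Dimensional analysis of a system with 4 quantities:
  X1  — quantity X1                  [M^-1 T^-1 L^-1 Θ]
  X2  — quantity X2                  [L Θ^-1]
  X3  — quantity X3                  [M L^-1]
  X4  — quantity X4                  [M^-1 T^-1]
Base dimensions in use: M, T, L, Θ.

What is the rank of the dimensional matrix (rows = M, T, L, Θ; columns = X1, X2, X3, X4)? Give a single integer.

Write exponents as rows M,T,L,Θ / cols X1,X2,X3,X4:
  M: [-1  0  1 -1]
  T: [-1  0  0 -1]
  L: [-1  1 -1  0]
  Θ: [ 1 -1  0  0]
Row reduction gives pivot columns X1,X2,X3; rank = 3

3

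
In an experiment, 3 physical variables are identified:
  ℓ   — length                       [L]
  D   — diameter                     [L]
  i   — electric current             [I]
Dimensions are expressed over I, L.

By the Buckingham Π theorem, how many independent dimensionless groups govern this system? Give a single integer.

Write exponents as rows I,L / cols ℓ,D,i:
  I: [ 0  0  1]
  L: [ 1  1  0]
Echelon form has 2 nonzero rows (pivots: ℓ,i)
Π count = n − r = 3 − 2 = 1

1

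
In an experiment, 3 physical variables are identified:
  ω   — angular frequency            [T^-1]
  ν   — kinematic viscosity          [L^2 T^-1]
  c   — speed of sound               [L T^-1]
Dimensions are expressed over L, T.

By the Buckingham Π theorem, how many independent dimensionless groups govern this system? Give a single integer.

1

Write exponents as rows L,T / cols ω,ν,c:
  L: [ 0  2  1]
  T: [-1 -1 -1]
Row reduction gives pivot columns ω,ν; rank = 2
n=3, r=2 ⇒ 1 dimensionless group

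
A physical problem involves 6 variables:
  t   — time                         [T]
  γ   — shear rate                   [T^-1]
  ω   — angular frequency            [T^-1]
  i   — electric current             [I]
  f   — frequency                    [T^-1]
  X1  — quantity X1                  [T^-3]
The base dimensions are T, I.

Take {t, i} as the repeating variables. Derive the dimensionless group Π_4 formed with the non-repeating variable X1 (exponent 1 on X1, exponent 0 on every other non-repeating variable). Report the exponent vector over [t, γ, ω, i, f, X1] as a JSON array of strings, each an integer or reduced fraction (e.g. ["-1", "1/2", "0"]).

Dimensional matrix (T×I by t×γ×ω×i×f×X1):
  T: [ 1 -1 -1  0 -1 -3]
  I: [ 0  0  0  1  0  0]
RREF → pivots at {t,i} ⇒ r = 2
Repeat: t,i; free: γ,ω,f,X1
RREF:
  r0: [   1   -1   -1    0   -1   -3]
  r1: [   0    0    0    1    0    0]
Fix exponent of X1 at 1, γ at 0, ω at 0, f at 0; solve each RREF row for its pivot's exponent:
  r0: exp(t) + (-3)·1 = 0 ⇒ exp(t) = 3
  r1: exp(i) + (0)·1 = 0 ⇒ exp(i) = 0
Π_4 = t^3 · X1

["3", "0", "0", "0", "0", "1"]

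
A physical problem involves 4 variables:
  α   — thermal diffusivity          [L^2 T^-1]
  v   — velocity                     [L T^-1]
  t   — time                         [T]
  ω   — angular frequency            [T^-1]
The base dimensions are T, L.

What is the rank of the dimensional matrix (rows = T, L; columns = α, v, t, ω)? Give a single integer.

Write exponents as rows T,L / cols α,v,t,ω:
  T: [-1 -1  1 -1]
  L: [ 2  1  0  0]
Echelon form has 2 nonzero rows (pivots: α,v)

2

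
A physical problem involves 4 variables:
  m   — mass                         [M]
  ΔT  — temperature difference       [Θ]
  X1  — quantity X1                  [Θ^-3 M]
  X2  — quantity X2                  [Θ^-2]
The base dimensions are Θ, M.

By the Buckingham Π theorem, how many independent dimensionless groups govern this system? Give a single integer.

Exponent matrix [Θ,M] × [m,ΔT,X1,X2]:
  Θ: [ 0  1 -3 -2]
  M: [ 1  0  1  0]
Echelon form has 2 nonzero rows (pivots: m,ΔT)
n=4, r=2 ⇒ 2 dimensionless groups

2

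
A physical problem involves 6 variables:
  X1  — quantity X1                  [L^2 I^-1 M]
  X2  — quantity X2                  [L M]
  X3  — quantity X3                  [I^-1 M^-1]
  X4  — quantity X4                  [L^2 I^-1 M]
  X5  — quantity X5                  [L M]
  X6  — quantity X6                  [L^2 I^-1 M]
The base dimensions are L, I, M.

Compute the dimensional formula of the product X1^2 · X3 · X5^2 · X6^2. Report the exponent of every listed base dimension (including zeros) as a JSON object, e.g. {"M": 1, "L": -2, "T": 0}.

{"L": 10, "I": -5, "M": 5}

Exponent matrix [L,I,M] × [X1,X2,X3,X4,X5,X6]:
  L: [ 2  1  0  2  1  2]
  I: [-1  0 -1 -1  0 -1]
  M: [ 1  1 -1  1  1  1]
  [L]: (2)·2+(1)·0+(2)·1+(2)·2 = 10
  [I]: (2)·-1+(1)·-1+(2)·0+(2)·-1 = -5
  [M]: (2)·1+(1)·-1+(2)·1+(2)·1 = 5
⇒ L^10 I^-5 M^5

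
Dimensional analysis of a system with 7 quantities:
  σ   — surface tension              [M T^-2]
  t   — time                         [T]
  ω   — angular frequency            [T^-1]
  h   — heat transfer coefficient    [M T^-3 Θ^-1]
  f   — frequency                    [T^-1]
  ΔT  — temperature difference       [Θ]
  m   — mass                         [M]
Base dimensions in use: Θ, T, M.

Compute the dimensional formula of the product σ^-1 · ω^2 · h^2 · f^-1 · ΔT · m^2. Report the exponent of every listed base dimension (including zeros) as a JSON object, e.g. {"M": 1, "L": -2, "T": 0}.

{"Θ": -1, "T": -5, "M": 3}

Write exponents as rows Θ,T,M / cols σ,t,ω,h,f,ΔT,m:
  Θ: [ 0  0  0 -1  0  1  0]
  T: [-2  1 -1 -3 -1  0  0]
  M: [ 1  0  0  1  0  0  1]
  [Θ]: (-1)·0+(2)·0+(2)·-1+(-1)·0+(1)·1+(2)·0 = -1
  [T]: (-1)·-2+(2)·-1+(2)·-3+(-1)·-1+(1)·0+(2)·0 = -5
  [M]: (-1)·1+(2)·0+(2)·1+(-1)·0+(1)·0+(2)·1 = 3
⇒ Θ^-1 T^-5 M^3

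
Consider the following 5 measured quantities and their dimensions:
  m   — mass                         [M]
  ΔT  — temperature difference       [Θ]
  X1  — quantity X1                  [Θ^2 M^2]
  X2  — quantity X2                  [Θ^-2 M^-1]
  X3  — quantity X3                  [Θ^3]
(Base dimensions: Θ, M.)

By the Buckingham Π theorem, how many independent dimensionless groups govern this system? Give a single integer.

3

Write exponents as rows Θ,M / cols m,ΔT,X1,X2,X3:
  Θ: [ 0  1  2 -2  3]
  M: [ 1  0  2 -1  0]
RREF → pivots at {m,ΔT} ⇒ r = 2
n=5, r=2 ⇒ 3 dimensionless groups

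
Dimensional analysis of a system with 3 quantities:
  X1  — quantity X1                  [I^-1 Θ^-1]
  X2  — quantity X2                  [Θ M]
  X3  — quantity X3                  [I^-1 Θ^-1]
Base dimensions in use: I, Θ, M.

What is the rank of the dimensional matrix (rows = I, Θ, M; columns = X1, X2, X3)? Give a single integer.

Dimensional matrix (I×Θ×M by X1×X2×X3):
  I: [-1  0 -1]
  Θ: [-1  1 -1]
  M: [ 0  1  0]
Row reduction gives pivot columns X1,X2; rank = 2

2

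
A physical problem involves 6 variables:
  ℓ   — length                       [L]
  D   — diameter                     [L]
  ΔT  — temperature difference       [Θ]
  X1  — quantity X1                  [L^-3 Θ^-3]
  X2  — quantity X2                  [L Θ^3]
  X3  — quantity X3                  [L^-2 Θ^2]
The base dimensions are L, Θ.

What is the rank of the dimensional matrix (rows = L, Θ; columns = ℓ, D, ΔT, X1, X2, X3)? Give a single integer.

Exponent matrix [L,Θ] × [ℓ,D,ΔT,X1,X2,X3]:
  L: [ 1  1  0 -3  1 -2]
  Θ: [ 0  0  1 -3  3  2]
Row reduction gives pivot columns ℓ,ΔT; rank = 2

2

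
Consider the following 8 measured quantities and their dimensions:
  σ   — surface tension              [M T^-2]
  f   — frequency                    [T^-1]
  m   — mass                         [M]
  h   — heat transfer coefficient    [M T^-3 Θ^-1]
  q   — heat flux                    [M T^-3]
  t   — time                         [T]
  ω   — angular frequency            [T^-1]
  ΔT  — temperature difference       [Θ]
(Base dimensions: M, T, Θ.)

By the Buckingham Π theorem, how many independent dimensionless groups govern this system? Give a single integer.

5

Write exponents as rows M,T,Θ / cols σ,f,m,h,q,t,ω,ΔT:
  M: [ 1  0  1  1  1  0  0  0]
  T: [-2 -1  0 -3 -3  1 -1  0]
  Θ: [ 0  0  0 -1  0  0  0  1]
Row reduction gives pivot columns σ,f,h; rank = 3
Π count = n − r = 8 − 3 = 5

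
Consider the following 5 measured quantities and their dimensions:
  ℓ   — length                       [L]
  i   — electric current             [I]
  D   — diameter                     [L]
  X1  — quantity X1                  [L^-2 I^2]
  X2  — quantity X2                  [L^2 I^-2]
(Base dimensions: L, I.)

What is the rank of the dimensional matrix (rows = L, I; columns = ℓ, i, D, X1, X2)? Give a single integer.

Exponent matrix [L,I] × [ℓ,i,D,X1,X2]:
  L: [ 1  0  1 -2  2]
  I: [ 0  1  0  2 -2]
RREF → pivots at {ℓ,i} ⇒ r = 2

2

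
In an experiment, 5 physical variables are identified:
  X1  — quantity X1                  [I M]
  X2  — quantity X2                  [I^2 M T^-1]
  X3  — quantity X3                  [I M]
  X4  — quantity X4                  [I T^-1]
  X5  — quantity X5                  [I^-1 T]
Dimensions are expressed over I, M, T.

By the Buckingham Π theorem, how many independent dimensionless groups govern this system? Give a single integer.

Exponent matrix [I,M,T] × [X1,X2,X3,X4,X5]:
  I: [ 1  2  1  1 -1]
  M: [ 1  1  1  0  0]
  T: [ 0 -1  0 -1  1]
RREF → pivots at {X1,X2} ⇒ r = 2
Π count = n − r = 5 − 2 = 3

3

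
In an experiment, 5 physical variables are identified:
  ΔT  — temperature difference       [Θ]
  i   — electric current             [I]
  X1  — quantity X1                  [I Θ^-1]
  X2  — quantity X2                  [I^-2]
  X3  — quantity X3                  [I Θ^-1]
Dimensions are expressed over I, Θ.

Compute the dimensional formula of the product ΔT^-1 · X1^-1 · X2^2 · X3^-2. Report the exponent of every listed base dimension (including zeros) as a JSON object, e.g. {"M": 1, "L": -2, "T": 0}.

{"I": -7, "Θ": 2}

Write exponents as rows I,Θ / cols ΔT,i,X1,X2,X3:
  I: [ 0  1  1 -2  1]
  Θ: [ 1  0 -1  0 -1]
  [I]: (-1)·0+(-1)·1+(2)·-2+(-2)·1 = -7
  [Θ]: (-1)·1+(-1)·-1+(2)·0+(-2)·-1 = 2
⇒ I^-7 Θ^2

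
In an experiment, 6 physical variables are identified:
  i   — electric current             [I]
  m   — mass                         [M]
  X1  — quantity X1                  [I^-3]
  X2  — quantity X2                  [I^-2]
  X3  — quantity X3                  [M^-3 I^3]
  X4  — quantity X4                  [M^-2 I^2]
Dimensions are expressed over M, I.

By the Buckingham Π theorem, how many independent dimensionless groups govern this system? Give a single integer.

Exponent matrix [M,I] × [i,m,X1,X2,X3,X4]:
  M: [ 0  1  0  0 -3 -2]
  I: [ 1  0 -3 -2  3  2]
Row reduction gives pivot columns i,m; rank = 2
6 vars − rank 2 = 4 Π groups

4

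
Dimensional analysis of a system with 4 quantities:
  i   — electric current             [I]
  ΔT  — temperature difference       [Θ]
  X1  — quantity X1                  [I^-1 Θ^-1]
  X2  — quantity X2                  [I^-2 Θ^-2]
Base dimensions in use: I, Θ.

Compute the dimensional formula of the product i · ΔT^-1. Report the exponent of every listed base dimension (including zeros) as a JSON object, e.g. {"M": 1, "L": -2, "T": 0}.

Dimensional matrix (I×Θ by i×ΔT×X1×X2):
  I: [ 1  0 -1 -2]
  Θ: [ 0  1 -1 -2]
  [I]: (1)·1+(-1)·0 = 1
  [Θ]: (1)·0+(-1)·1 = -1
⇒ I Θ^-1

{"I": 1, "Θ": -1}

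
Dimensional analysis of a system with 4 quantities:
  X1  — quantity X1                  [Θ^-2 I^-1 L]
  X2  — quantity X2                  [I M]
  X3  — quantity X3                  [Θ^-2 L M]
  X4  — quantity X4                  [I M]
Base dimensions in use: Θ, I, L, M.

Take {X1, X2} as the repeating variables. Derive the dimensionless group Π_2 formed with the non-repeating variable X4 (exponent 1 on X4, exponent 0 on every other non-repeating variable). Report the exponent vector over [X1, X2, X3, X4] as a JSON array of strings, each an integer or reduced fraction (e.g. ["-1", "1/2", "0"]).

["0", "-1", "0", "1"]

Exponent matrix [Θ,I,L,M] × [X1,X2,X3,X4]:
  Θ: [-2  0 -2  0]
  I: [-1  1  0  1]
  L: [ 1  0  1  0]
  M: [ 0  1  1  1]
Row reduction gives pivot columns X1,X2; rank = 2
Pivot set = {X1,X2}, free = {X3,X4}
RREF:
  r0: [   1    0    1    0]
  r1: [   0    1    1    1]
  r2: [   0    0    0    0]
  r3: [   0    0    0    0]
Fix exponent of X4 at 1, X3 at 0; solve each RREF row for its pivot's exponent:
  r0: exp(X1) + (0)·1 = 0 ⇒ exp(X1) = 0
  r1: exp(X2) + (1)·1 = 0 ⇒ exp(X2) = -1
Π_2 = X2^-1 · X4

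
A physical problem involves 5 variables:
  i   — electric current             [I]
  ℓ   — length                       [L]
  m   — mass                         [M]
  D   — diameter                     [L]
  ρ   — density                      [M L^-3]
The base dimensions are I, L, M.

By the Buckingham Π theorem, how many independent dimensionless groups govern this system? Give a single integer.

Write exponents as rows I,L,M / cols i,ℓ,m,D,ρ:
  I: [ 1  0  0  0  0]
  L: [ 0  1  0  1 -3]
  M: [ 0  0  1  0  1]
RREF → pivots at {i,ℓ,m} ⇒ r = 3
n=5, r=3 ⇒ 2 dimensionless groups

2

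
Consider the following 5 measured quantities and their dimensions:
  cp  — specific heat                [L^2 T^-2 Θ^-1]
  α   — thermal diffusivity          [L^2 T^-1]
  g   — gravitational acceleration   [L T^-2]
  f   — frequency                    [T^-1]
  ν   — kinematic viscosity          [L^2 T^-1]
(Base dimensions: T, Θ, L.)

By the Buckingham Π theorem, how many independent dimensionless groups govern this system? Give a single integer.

Dimensional matrix (T×Θ×L by cp×α×g×f×ν):
  T: [-2 -1 -2 -1 -1]
  Θ: [-1  0  0  0  0]
  L: [ 2  2  1  0  2]
Row reduction gives pivot columns cp,α,g; rank = 3
n=5, r=3 ⇒ 2 dimensionless groups

2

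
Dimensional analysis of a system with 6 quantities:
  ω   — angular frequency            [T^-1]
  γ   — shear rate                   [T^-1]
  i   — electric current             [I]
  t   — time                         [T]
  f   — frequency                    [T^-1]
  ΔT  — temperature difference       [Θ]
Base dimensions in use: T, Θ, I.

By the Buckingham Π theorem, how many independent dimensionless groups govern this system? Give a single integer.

Exponent matrix [T,Θ,I] × [ω,γ,i,t,f,ΔT]:
  T: [-1 -1  0  1 -1  0]
  Θ: [ 0  0  0  0  0  1]
  I: [ 0  0  1  0  0  0]
Echelon form has 3 nonzero rows (pivots: ω,i,ΔT)
6 vars − rank 3 = 3 Π groups

3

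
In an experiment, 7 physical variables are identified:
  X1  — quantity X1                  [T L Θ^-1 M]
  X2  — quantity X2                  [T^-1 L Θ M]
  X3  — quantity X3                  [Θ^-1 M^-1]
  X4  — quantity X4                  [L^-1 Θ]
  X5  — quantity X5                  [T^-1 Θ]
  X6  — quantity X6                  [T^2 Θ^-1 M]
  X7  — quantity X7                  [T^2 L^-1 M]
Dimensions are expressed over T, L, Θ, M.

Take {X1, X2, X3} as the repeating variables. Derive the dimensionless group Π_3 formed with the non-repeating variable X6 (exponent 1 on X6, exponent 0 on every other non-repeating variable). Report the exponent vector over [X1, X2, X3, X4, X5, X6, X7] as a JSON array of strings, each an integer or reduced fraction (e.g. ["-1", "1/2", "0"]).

Exponent matrix [T,L,Θ,M] × [X1,X2,X3,X4,X5,X6,X7]:
  T: [ 1 -1  0  0 -1  2  2]
  L: [ 1  1  0 -1  0  0 -1]
  Θ: [-1  1 -1  1  1 -1  0]
  M: [ 1  1 -1  0  0  1  1]
RREF → pivots at {X1,X2,X3} ⇒ r = 3
Pivot set = {X1,X2,X3}, free = {X4,X5,X6,X7}
RREF:
  r0: [   1    0    0 -1/2 -1/2    1  1/2]
  r1: [   0    1    0 -1/2  1/2   -1 -3/2]
  r2: [   0    0    1   -1    0   -1   -2]
  r3: [   0    0    0    0    0    0    0]
Fix exponent of X6 at 1, X4 at 0, X5 at 0, X7 at 0; solve each RREF row for its pivot's exponent:
  r0: exp(X1) + (1)·1 = 0 ⇒ exp(X1) = -1
  r1: exp(X2) + (-1)·1 = 0 ⇒ exp(X2) = 1
  r2: exp(X3) + (-1)·1 = 0 ⇒ exp(X3) = 1
Π_3 = X1^-1 · X2 · X3 · X6

["-1", "1", "1", "0", "0", "1", "0"]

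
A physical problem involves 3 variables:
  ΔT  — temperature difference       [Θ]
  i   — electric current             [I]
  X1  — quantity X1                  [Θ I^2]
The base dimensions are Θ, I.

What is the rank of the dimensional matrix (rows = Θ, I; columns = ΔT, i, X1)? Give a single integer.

Write exponents as rows Θ,I / cols ΔT,i,X1:
  Θ: [ 1  0  1]
  I: [ 0  1  2]
Echelon form has 2 nonzero rows (pivots: ΔT,i)

2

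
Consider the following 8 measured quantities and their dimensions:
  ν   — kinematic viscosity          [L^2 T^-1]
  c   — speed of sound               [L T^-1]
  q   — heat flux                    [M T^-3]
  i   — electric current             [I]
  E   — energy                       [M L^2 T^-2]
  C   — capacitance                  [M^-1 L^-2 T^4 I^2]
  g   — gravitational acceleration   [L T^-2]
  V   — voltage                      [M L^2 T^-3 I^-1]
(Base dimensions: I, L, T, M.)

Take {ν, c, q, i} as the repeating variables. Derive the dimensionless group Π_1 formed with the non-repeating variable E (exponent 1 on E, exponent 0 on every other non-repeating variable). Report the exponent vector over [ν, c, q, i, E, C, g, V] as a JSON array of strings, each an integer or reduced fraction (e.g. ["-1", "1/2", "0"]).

Dimensional matrix (I×L×T×M by ν×c×q×i×E×C×g×V):
  I: [ 0  0  0  1  0  2  0 -1]
  L: [ 2  1  0  0  2 -2  1  2]
  T: [-1 -1 -3  0 -2  4 -2 -3]
  M: [ 0  0  1  0  1 -1  0  1]
Echelon form has 4 nonzero rows (pivots: ν,c,q,i)
Pivot set = {ν,c,q,i}, free = {E,C,g,V}
RREF:
  r0: [   1    0    0    0    3   -1   -1    2]
  r1: [   0    1    0    0   -4    0    3   -2]
  r2: [   0    0    1    0    1   -1    0    1]
  r3: [   0    0    0    1    0    2    0   -1]
Fix exponent of E at 1, C at 0, g at 0, V at 0; solve each RREF row for its pivot's exponent:
  r0: exp(ν) + (3)·1 = 0 ⇒ exp(ν) = -3
  r1: exp(c) + (-4)·1 = 0 ⇒ exp(c) = 4
  r2: exp(q) + (1)·1 = 0 ⇒ exp(q) = -1
  r3: exp(i) + (0)·1 = 0 ⇒ exp(i) = 0
Π_1 = ν^-3 · c^4 · q^-1 · E

["-3", "4", "-1", "0", "1", "0", "0", "0"]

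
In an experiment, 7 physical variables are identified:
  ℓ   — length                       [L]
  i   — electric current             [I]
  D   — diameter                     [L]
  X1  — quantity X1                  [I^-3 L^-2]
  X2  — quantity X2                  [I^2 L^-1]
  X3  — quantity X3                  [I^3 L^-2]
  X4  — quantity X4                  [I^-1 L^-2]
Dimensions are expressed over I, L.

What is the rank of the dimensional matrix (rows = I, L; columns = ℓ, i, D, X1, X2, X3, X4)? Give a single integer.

Write exponents as rows I,L / cols ℓ,i,D,X1,X2,X3,X4:
  I: [ 0  1  0 -3  2  3 -1]
  L: [ 1  0  1 -2 -1 -2 -2]
Echelon form has 2 nonzero rows (pivots: ℓ,i)

2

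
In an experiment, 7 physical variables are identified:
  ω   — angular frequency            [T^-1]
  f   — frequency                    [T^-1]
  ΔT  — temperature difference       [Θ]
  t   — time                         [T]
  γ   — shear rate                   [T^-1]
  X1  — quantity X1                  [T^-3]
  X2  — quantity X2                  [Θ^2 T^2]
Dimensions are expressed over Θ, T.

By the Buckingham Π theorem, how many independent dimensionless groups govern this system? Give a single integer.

5

Dimensional matrix (Θ×T by ω×f×ΔT×t×γ×X1×X2):
  Θ: [ 0  0  1  0  0  0  2]
  T: [-1 -1  0  1 -1 -3  2]
Echelon form has 2 nonzero rows (pivots: ω,ΔT)
Π count = n − r = 7 − 2 = 5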